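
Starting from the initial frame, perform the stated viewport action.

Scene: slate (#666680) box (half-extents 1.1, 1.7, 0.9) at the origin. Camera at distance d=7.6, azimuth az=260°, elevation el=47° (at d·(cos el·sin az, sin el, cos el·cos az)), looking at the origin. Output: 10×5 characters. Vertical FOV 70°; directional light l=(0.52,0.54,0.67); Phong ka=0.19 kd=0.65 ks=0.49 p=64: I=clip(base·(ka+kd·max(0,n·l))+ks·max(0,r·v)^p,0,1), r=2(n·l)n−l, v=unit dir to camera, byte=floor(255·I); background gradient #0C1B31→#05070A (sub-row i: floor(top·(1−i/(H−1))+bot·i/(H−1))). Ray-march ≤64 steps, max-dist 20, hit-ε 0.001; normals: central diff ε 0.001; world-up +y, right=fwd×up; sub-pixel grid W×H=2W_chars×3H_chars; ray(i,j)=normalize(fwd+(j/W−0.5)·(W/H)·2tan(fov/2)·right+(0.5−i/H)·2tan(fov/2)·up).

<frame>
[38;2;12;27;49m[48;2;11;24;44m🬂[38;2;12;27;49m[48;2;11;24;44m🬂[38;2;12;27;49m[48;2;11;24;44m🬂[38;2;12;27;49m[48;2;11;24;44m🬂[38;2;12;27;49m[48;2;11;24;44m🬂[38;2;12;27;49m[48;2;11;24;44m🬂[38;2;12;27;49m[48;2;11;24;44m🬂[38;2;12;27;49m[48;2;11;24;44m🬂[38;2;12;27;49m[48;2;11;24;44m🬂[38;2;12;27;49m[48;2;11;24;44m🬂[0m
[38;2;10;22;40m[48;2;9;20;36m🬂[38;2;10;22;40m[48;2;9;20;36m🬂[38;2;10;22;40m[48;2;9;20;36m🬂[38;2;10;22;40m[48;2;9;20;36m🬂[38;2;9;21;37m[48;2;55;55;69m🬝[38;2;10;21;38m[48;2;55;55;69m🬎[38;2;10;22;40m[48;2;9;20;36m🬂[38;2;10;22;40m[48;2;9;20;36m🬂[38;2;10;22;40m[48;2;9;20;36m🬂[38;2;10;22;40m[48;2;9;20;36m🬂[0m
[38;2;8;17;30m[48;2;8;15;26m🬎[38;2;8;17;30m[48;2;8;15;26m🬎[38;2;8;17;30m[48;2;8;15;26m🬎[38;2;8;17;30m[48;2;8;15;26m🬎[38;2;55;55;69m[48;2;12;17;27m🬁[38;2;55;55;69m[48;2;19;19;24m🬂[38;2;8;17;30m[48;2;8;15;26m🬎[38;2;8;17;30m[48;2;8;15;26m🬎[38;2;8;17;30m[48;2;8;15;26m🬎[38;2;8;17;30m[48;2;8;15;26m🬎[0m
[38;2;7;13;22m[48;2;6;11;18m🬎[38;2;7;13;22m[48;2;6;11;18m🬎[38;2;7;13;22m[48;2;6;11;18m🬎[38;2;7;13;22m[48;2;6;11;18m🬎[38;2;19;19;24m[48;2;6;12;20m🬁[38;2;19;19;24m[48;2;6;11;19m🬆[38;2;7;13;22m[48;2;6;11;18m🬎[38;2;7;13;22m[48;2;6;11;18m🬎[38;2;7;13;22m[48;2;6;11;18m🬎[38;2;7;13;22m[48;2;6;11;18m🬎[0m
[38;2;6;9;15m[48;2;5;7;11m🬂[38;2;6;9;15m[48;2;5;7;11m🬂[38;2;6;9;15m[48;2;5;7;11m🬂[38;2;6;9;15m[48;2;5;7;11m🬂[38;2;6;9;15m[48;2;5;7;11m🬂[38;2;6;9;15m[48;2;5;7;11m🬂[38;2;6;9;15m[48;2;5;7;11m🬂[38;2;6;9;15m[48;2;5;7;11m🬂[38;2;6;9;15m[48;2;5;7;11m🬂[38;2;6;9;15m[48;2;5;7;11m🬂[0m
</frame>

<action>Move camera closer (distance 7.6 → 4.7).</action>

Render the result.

<frame>
[38;2;12;27;49m[48;2;11;24;44m🬂[38;2;12;27;49m[48;2;11;24;44m🬂[38;2;12;27;49m[48;2;11;24;44m🬂[38;2;12;27;49m[48;2;11;24;44m🬂[38;2;12;27;49m[48;2;11;24;44m🬂[38;2;12;27;49m[48;2;11;24;44m🬂[38;2;12;27;49m[48;2;11;24;44m🬂[38;2;12;27;49m[48;2;11;24;44m🬂[38;2;12;27;49m[48;2;11;24;44m🬂[38;2;12;27;49m[48;2;11;24;44m🬂[0m
[38;2;10;22;40m[48;2;9;20;36m🬂[38;2;10;22;40m[48;2;9;20;36m🬂[38;2;10;22;40m[48;2;9;20;36m🬂[38;2;10;22;40m[48;2;9;20;36m🬂[38;2;55;55;69m[48;2;55;55;69m [38;2;55;55;69m[48;2;55;55;69m [38;2;10;21;38m[48;2;55;55;69m🬉[38;2;10;22;40m[48;2;9;20;36m🬂[38;2;10;22;40m[48;2;9;20;36m🬂[38;2;10;22;40m[48;2;9;20;36m🬂[0m
[38;2;8;17;30m[48;2;8;15;26m🬎[38;2;8;17;30m[48;2;8;15;26m🬎[38;2;8;17;30m[48;2;8;15;26m🬎[38;2;8;17;30m[48;2;8;15;26m🬎[38;2;55;55;69m[48;2;19;19;24m🬂[38;2;55;55;69m[48;2;19;19;24m🬂[38;2;19;19;24m[48;2;19;19;24m [38;2;8;17;30m[48;2;8;15;26m🬎[38;2;8;17;30m[48;2;8;15;26m🬎[38;2;8;17;30m[48;2;8;15;26m🬎[0m
[38;2;7;13;22m[48;2;6;11;18m🬎[38;2;7;13;22m[48;2;6;11;18m🬎[38;2;7;13;22m[48;2;6;11;18m🬎[38;2;7;13;22m[48;2;6;11;18m🬎[38;2;19;19;24m[48;2;6;11;19m🬨[38;2;19;19;24m[48;2;19;19;24m [38;2;19;19;24m[48;2;6;12;20m▌[38;2;7;13;22m[48;2;6;11;18m🬎[38;2;7;13;22m[48;2;6;11;18m🬎[38;2;7;13;22m[48;2;6;11;18m🬎[0m
[38;2;6;9;15m[48;2;5;7;11m🬂[38;2;6;9;15m[48;2;5;7;11m🬂[38;2;6;9;15m[48;2;5;7;11m🬂[38;2;6;9;15m[48;2;5;7;11m🬂[38;2;6;9;15m[48;2;5;7;11m🬂[38;2;6;9;15m[48;2;5;7;11m🬂[38;2;6;9;15m[48;2;5;7;11m🬂[38;2;6;9;15m[48;2;5;7;11m🬂[38;2;6;9;15m[48;2;5;7;11m🬂[38;2;6;9;15m[48;2;5;7;11m🬂[0m
</frame>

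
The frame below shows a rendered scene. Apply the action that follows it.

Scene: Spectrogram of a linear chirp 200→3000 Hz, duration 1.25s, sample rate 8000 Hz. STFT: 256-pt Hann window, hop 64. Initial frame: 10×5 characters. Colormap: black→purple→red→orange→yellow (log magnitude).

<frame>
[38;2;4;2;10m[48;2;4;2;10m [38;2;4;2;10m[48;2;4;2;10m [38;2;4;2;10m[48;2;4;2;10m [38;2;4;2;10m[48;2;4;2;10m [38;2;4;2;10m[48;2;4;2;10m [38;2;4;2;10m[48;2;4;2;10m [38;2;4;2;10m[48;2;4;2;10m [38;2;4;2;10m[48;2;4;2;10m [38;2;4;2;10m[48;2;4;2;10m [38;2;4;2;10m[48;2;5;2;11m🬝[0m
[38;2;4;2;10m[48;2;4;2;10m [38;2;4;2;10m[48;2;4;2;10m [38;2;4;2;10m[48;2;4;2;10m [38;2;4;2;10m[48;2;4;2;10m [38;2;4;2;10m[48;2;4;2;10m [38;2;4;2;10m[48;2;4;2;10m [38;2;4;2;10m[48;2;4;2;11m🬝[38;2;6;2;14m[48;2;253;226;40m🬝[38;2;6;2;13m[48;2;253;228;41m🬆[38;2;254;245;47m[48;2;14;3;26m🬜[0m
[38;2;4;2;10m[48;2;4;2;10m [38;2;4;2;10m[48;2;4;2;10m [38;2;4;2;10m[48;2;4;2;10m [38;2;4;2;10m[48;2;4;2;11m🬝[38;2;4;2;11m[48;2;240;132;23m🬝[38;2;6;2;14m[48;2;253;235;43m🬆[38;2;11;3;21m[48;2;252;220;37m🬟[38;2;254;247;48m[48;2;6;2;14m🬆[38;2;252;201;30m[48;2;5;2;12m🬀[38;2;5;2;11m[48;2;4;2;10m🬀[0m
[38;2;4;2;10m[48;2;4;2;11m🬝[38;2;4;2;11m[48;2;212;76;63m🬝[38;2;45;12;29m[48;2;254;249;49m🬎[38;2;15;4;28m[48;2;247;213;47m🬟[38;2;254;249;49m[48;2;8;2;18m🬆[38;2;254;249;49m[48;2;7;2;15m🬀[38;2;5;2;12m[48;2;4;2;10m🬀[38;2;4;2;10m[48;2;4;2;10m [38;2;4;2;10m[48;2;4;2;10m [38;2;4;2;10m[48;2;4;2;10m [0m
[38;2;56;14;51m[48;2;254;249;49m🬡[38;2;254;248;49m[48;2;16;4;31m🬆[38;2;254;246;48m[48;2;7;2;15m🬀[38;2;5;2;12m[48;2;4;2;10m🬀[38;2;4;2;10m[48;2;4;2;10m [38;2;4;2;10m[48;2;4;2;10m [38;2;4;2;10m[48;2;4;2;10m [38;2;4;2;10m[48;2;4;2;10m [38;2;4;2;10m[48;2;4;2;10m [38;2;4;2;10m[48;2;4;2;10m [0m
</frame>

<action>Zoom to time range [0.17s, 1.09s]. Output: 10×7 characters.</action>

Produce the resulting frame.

<frame>
[38;2;4;2;10m[48;2;4;2;10m [38;2;4;2;10m[48;2;4;2;10m [38;2;4;2;10m[48;2;4;2;10m [38;2;4;2;10m[48;2;4;2;10m [38;2;4;2;10m[48;2;4;2;10m [38;2;4;2;10m[48;2;4;2;10m [38;2;4;2;10m[48;2;4;2;10m [38;2;4;2;10m[48;2;4;2;10m [38;2;4;2;10m[48;2;4;2;10m [38;2;4;2;10m[48;2;4;2;10m [0m
[38;2;4;2;10m[48;2;4;2;10m [38;2;4;2;10m[48;2;4;2;10m [38;2;4;2;10m[48;2;4;2;10m [38;2;4;2;10m[48;2;4;2;10m [38;2;4;2;10m[48;2;4;2;10m [38;2;4;2;10m[48;2;4;2;10m [38;2;4;2;10m[48;2;4;2;10m [38;2;4;2;10m[48;2;4;2;10m [38;2;4;2;10m[48;2;4;2;10m [38;2;4;2;10m[48;2;4;2;11m🬝[0m
[38;2;4;2;10m[48;2;4;2;10m [38;2;4;2;10m[48;2;4;2;10m [38;2;4;2;10m[48;2;4;2;10m [38;2;4;2;10m[48;2;4;2;10m [38;2;4;2;10m[48;2;4;2;10m [38;2;4;2;10m[48;2;4;2;10m [38;2;4;2;10m[48;2;4;2;11m🬝[38;2;4;2;10m[48;2;18;5;34m🬝[38;2;8;2;17m[48;2;253;224;39m🬎[38;2;23;5;43m[48;2;253;231;41m🬂[0m
[38;2;4;2;10m[48;2;4;2;10m [38;2;4;2;10m[48;2;4;2;10m [38;2;4;2;10m[48;2;4;2;10m [38;2;4;2;10m[48;2;4;2;11m🬝[38;2;4;2;10m[48;2;18;5;34m🬝[38;2;8;2;17m[48;2;253;229;41m🬎[38;2;10;3;21m[48;2;253;230;41m🬂[38;2;253;226;39m[48;2;13;3;26m🬎[38;2;253;238;44m[48;2;14;3;27m🬂[38;2;34;8;60m[48;2;4;2;11m🬀[0m
[38;2;4;2;10m[48;2;4;2;11m🬝[38;2;4;2;10m[48;2;10;3;21m🬝[38;2;33;9;27m[48;2;254;249;49m🬝[38;2;71;18;40m[48;2;254;248;49m🬆[38;2;244;208;50m[48;2;27;6;49m🬎[38;2;253;235;43m[48;2;13;3;26m🬂[38;2;32;7;56m[48;2;4;2;11m🬀[38;2;4;2;11m[48;2;4;2;10m🬀[38;2;4;2;10m[48;2;4;2;10m [38;2;4;2;10m[48;2;4;2;10m [0m
[38;2;20;5;37m[48;2;254;248;49m🬆[38;2;254;248;49m[48;2;97;24;62m🬍[38;2;254;248;48m[48;2;41;11;31m🬂[38;2;87;21;87m[48;2;5;2;12m🬀[38;2;5;2;11m[48;2;4;2;10m🬀[38;2;4;2;10m[48;2;4;2;10m [38;2;4;2;10m[48;2;4;2;10m [38;2;4;2;10m[48;2;4;2;10m [38;2;4;2;10m[48;2;4;2;10m [38;2;4;2;10m[48;2;4;2;10m [0m
[38;2;219;90;53m[48;2;6;2;14m🬀[38;2;5;2;12m[48;2;4;2;10m🬀[38;2;4;2;10m[48;2;4;2;10m [38;2;4;2;10m[48;2;4;2;10m [38;2;4;2;10m[48;2;4;2;10m [38;2;4;2;10m[48;2;4;2;10m [38;2;4;2;10m[48;2;4;2;10m [38;2;4;2;10m[48;2;4;2;10m [38;2;4;2;10m[48;2;4;2;10m [38;2;4;2;10m[48;2;4;2;10m [0m
</frame>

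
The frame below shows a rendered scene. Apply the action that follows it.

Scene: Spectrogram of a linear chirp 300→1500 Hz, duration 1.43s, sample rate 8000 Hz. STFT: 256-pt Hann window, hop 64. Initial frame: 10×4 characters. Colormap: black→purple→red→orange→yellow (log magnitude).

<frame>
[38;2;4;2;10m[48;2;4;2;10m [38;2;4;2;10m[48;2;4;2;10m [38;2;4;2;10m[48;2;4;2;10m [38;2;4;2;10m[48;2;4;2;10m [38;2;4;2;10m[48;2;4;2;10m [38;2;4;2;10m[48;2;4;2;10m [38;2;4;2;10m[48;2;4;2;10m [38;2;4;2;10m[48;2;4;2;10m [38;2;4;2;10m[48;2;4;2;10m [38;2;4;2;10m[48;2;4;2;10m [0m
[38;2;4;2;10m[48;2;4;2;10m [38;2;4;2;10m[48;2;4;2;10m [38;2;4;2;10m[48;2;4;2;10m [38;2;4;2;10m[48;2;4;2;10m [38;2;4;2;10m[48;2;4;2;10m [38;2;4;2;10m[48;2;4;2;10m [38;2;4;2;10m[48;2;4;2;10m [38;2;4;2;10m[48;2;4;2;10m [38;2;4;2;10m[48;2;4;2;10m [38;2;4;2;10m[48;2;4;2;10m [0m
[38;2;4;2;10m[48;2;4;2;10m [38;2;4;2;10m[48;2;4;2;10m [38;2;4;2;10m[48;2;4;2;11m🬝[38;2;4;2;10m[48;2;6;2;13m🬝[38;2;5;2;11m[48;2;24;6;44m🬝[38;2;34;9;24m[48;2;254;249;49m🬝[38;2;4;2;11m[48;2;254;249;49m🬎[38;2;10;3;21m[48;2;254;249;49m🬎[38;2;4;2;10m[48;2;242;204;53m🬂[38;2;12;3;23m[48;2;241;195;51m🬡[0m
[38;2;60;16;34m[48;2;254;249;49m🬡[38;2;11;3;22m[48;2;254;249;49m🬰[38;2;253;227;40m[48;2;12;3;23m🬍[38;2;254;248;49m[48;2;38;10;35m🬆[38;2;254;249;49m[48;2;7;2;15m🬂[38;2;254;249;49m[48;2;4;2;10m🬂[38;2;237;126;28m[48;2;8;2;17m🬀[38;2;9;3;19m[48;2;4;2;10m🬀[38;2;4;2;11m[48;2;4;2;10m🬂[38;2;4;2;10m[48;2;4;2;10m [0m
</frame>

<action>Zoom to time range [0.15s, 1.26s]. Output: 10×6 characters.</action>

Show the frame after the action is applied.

<frame>
[38;2;4;2;10m[48;2;4;2;10m [38;2;4;2;10m[48;2;4;2;10m [38;2;4;2;10m[48;2;4;2;10m [38;2;4;2;10m[48;2;4;2;10m [38;2;4;2;10m[48;2;4;2;10m [38;2;4;2;10m[48;2;4;2;10m [38;2;4;2;10m[48;2;4;2;10m [38;2;4;2;10m[48;2;4;2;10m [38;2;4;2;10m[48;2;4;2;10m [38;2;4;2;10m[48;2;4;2;10m [0m
[38;2;4;2;10m[48;2;4;2;10m [38;2;4;2;10m[48;2;4;2;10m [38;2;4;2;10m[48;2;4;2;10m [38;2;4;2;10m[48;2;4;2;10m [38;2;4;2;10m[48;2;4;2;10m [38;2;4;2;10m[48;2;4;2;10m [38;2;4;2;10m[48;2;4;2;10m [38;2;4;2;10m[48;2;4;2;10m [38;2;4;2;10m[48;2;4;2;10m [38;2;4;2;10m[48;2;4;2;10m [0m
[38;2;4;2;10m[48;2;4;2;10m [38;2;4;2;10m[48;2;4;2;10m [38;2;4;2;10m[48;2;4;2;10m [38;2;4;2;10m[48;2;4;2;10m [38;2;4;2;10m[48;2;4;2;10m [38;2;4;2;10m[48;2;4;2;10m [38;2;4;2;10m[48;2;4;2;10m [38;2;4;2;10m[48;2;4;2;10m [38;2;4;2;10m[48;2;4;2;10m [38;2;4;2;10m[48;2;4;2;10m [0m
[38;2;4;2;10m[48;2;4;2;10m [38;2;4;2;10m[48;2;4;2;10m [38;2;4;2;10m[48;2;4;2;10m [38;2;4;2;10m[48;2;4;2;10m [38;2;4;2;10m[48;2;4;2;10m [38;2;4;2;10m[48;2;4;2;10m [38;2;4;2;10m[48;2;5;2;11m🬝[38;2;4;2;10m[48;2;6;2;14m🬎[38;2;5;2;12m[48;2;25;6;46m🬝[38;2;28;7;25m[48;2;254;241;46m🬝[0m
[38;2;4;2;10m[48;2;9;3;19m🬝[38;2;6;2;13m[48;2;48;11;84m🬝[38;2;5;2;11m[48;2;252;213;34m🬎[38;2;8;2;17m[48;2;254;249;49m🬎[38;2;28;7;37m[48;2;253;237;44m🬆[38;2;63;16;38m[48;2;254;245;47m🬡[38;2;254;249;49m[48;2;34;8;49m🬋[38;2;253;238;44m[48;2;6;2;14m🬎[38;2;254;249;49m[48;2;29;7;38m🬂[38;2;254;249;49m[48;2;6;2;13m🬂[0m
[38;2;250;219;42m[48;2;5;2;12m🬎[38;2;254;249;49m[48;2;12;3;24m🬂[38;2;254;248;49m[48;2;5;2;12m🬂[38;2;203;59;74m[48;2;8;2;17m🬀[38;2;14;4;27m[48;2;4;2;11m🬀[38;2;6;2;13m[48;2;4;2;10m🬀[38;2;4;2;11m[48;2;4;2;10m🬀[38;2;4;2;10m[48;2;4;2;10m [38;2;4;2;10m[48;2;4;2;10m [38;2;4;2;10m[48;2;4;2;10m [0m
</frame>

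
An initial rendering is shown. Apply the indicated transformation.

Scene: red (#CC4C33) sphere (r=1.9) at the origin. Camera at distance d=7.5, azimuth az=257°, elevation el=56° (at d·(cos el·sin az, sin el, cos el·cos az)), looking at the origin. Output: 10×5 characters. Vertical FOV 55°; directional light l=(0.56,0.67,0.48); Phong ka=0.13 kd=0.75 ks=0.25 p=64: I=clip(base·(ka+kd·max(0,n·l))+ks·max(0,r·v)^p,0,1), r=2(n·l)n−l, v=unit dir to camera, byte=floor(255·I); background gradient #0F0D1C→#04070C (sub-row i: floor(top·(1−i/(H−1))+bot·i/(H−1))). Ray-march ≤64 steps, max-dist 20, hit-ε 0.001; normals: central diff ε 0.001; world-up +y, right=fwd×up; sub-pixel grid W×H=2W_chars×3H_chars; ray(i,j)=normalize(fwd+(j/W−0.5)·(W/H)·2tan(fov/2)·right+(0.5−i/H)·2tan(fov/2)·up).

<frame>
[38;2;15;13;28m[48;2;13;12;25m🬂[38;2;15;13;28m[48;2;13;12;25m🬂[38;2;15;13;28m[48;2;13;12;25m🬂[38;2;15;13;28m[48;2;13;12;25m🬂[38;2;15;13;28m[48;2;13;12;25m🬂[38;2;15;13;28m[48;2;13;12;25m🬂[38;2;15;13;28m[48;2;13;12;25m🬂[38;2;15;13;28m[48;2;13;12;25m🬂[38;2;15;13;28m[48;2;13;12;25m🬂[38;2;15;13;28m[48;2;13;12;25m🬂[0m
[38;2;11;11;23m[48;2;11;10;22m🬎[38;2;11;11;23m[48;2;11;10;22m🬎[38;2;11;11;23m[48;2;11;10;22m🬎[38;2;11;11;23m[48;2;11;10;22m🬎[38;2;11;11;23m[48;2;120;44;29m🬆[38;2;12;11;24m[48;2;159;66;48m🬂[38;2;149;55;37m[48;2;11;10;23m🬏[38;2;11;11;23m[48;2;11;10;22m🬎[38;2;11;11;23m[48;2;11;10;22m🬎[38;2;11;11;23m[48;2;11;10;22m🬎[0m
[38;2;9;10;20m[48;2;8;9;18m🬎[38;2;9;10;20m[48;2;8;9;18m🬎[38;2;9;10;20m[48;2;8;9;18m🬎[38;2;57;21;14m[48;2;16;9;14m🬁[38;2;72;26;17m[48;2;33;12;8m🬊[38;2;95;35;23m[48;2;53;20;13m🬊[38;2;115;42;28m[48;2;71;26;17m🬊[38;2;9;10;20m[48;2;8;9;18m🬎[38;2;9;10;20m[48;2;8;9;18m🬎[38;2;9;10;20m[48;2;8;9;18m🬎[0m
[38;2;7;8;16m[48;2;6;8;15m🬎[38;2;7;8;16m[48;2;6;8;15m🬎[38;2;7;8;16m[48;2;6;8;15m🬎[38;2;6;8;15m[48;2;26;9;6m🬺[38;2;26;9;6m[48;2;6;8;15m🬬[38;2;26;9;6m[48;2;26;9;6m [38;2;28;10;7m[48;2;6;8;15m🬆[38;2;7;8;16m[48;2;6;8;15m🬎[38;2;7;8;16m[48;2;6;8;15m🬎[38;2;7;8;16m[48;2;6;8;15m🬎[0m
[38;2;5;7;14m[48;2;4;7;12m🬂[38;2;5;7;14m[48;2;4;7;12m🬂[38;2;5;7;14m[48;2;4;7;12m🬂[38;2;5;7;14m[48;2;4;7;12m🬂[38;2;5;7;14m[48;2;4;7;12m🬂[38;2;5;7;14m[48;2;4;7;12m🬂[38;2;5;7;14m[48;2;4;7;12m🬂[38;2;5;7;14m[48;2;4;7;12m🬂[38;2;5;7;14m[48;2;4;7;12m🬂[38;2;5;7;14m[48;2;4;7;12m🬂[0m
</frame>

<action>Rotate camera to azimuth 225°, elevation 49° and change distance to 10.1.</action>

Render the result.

<frame>
[38;2;15;13;28m[48;2;13;12;25m🬂[38;2;15;13;28m[48;2;13;12;25m🬂[38;2;15;13;28m[48;2;13;12;25m🬂[38;2;15;13;28m[48;2;13;12;25m🬂[38;2;15;13;28m[48;2;13;12;25m🬂[38;2;15;13;28m[48;2;13;12;25m🬂[38;2;15;13;28m[48;2;13;12;25m🬂[38;2;15;13;28m[48;2;13;12;25m🬂[38;2;15;13;28m[48;2;13;12;25m🬂[38;2;15;13;28m[48;2;13;12;25m🬂[0m
[38;2;11;11;23m[48;2;11;10;22m🬎[38;2;11;11;23m[48;2;11;10;22m🬎[38;2;11;11;23m[48;2;11;10;22m🬎[38;2;11;11;23m[48;2;11;10;22m🬎[38;2;11;10;23m[48;2;160;59;40m🬝[38;2;11;11;23m[48;2;153;57;38m🬎[38;2;11;11;23m[48;2;11;10;22m🬎[38;2;11;11;23m[48;2;11;10;22m🬎[38;2;11;11;23m[48;2;11;10;22m🬎[38;2;11;11;23m[48;2;11;10;22m🬎[0m
[38;2;9;10;20m[48;2;8;9;18m🬎[38;2;9;10;20m[48;2;8;9;18m🬎[38;2;9;10;20m[48;2;8;9;18m🬎[38;2;9;10;20m[48;2;8;9;18m🬎[38;2;106;39;26m[48;2;41;14;9m🬂[38;2;98;36;24m[48;2;38;13;9m🬂[38;2;98;36;24m[48;2;20;11;15m🬀[38;2;9;10;20m[48;2;8;9;18m🬎[38;2;9;10;20m[48;2;8;9;18m🬎[38;2;9;10;20m[48;2;8;9;18m🬎[0m
[38;2;7;8;16m[48;2;6;8;15m🬎[38;2;7;8;16m[48;2;6;8;15m🬎[38;2;7;8;16m[48;2;6;8;15m🬎[38;2;7;8;16m[48;2;6;8;15m🬎[38;2;26;9;6m[48;2;6;8;15m🬊[38;2;26;9;6m[48;2;6;8;15m🬎[38;2;26;9;6m[48;2;6;8;15m🬀[38;2;7;8;16m[48;2;6;8;15m🬎[38;2;7;8;16m[48;2;6;8;15m🬎[38;2;7;8;16m[48;2;6;8;15m🬎[0m
[38;2;5;7;14m[48;2;4;7;12m🬂[38;2;5;7;14m[48;2;4;7;12m🬂[38;2;5;7;14m[48;2;4;7;12m🬂[38;2;5;7;14m[48;2;4;7;12m🬂[38;2;5;7;14m[48;2;4;7;12m🬂[38;2;5;7;14m[48;2;4;7;12m🬂[38;2;5;7;14m[48;2;4;7;12m🬂[38;2;5;7;14m[48;2;4;7;12m🬂[38;2;5;7;14m[48;2;4;7;12m🬂[38;2;5;7;14m[48;2;4;7;12m🬂[0m
</frame>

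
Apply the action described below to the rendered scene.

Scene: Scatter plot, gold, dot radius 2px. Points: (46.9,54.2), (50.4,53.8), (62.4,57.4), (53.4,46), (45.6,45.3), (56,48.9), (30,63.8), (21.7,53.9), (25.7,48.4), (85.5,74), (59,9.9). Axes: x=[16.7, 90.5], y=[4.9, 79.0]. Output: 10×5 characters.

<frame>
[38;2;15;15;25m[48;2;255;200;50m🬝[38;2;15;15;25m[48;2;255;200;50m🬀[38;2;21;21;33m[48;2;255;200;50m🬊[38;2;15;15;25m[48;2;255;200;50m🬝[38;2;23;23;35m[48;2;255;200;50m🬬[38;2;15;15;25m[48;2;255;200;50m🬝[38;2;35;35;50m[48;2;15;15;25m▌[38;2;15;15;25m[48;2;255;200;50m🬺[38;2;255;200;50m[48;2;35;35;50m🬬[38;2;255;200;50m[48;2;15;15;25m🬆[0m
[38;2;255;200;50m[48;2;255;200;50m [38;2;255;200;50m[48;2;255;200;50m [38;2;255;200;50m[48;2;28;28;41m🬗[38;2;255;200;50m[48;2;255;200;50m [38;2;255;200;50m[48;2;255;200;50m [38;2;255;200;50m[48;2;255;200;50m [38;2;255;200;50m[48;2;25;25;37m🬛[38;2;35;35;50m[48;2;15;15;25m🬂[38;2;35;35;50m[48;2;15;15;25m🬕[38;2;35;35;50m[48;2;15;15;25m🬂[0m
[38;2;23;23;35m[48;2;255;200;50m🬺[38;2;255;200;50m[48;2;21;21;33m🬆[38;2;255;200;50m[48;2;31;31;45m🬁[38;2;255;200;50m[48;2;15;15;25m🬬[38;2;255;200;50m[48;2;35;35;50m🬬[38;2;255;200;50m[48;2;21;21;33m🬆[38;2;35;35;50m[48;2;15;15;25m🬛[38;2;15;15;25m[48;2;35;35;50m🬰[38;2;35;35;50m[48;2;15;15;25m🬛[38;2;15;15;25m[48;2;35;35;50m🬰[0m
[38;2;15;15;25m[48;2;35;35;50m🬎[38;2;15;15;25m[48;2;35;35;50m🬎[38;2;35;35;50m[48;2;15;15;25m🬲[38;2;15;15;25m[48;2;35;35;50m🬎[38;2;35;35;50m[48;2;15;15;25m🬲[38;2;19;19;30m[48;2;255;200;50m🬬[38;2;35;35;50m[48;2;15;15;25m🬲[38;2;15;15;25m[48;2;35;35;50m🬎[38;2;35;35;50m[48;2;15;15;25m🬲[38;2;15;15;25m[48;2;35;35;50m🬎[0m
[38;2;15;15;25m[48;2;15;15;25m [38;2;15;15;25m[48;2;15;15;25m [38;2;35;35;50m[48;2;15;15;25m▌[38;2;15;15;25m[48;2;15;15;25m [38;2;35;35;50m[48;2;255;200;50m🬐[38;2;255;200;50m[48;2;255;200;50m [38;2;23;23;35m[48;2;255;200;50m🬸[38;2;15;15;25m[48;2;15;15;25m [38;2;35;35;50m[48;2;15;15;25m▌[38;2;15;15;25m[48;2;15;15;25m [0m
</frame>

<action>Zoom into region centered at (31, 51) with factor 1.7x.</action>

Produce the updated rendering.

<frame>
[38;2;15;15;25m[48;2;15;15;25m [38;2;15;15;25m[48;2;15;15;25m [38;2;35;35;50m[48;2;15;15;25m▌[38;2;15;15;25m[48;2;255;200;50m🬝[38;2;35;35;50m[48;2;255;200;50m🬀[38;2;15;15;25m[48;2;255;200;50m🬊[38;2;35;35;50m[48;2;15;15;25m▌[38;2;15;15;25m[48;2;15;15;25m [38;2;35;35;50m[48;2;15;15;25m▌[38;2;15;15;25m[48;2;15;15;25m [0m
[38;2;35;35;50m[48;2;15;15;25m🬂[38;2;35;35;50m[48;2;15;15;25m🬂[38;2;35;35;50m[48;2;255;200;50m🬆[38;2;25;25;37m[48;2;255;200;50m🬎[38;2;255;200;50m[48;2;28;28;41m🬊[38;2;255;200;50m[48;2;19;19;30m🬀[38;2;35;35;50m[48;2;15;15;25m🬕[38;2;28;28;41m[48;2;255;200;50m🬆[38;2;255;200;50m[48;2;35;35;50m🬺[38;2;23;23;35m[48;2;255;200;50m🬬[0m
[38;2;15;15;25m[48;2;35;35;50m🬰[38;2;23;23;35m[48;2;255;200;50m🬺[38;2;255;200;50m[48;2;35;35;50m🬬[38;2;255;200;50m[48;2;255;200;50m [38;2;255;200;50m[48;2;15;15;25m🬛[38;2;15;15;25m[48;2;35;35;50m🬰[38;2;31;31;45m[48;2;255;200;50m🬝[38;2;15;15;25m[48;2;255;200;50m🬀[38;2;255;200;50m[48;2;255;200;50m [38;2;255;200;50m[48;2;255;200;50m [0m
[38;2;15;15;25m[48;2;35;35;50m🬎[38;2;15;15;25m[48;2;35;35;50m🬎[38;2;35;35;50m[48;2;15;15;25m🬲[38;2;23;23;35m[48;2;255;200;50m🬺[38;2;35;35;50m[48;2;15;15;25m🬲[38;2;15;15;25m[48;2;35;35;50m🬎[38;2;35;35;50m[48;2;15;15;25m🬲[38;2;255;200;50m[48;2;28;28;41m🬊[38;2;255;200;50m[48;2;27;27;40m🬀[38;2;255;200;50m[48;2;28;28;41m🬊[0m
[38;2;15;15;25m[48;2;15;15;25m [38;2;15;15;25m[48;2;15;15;25m [38;2;35;35;50m[48;2;15;15;25m▌[38;2;15;15;25m[48;2;15;15;25m [38;2;35;35;50m[48;2;15;15;25m▌[38;2;15;15;25m[48;2;15;15;25m [38;2;35;35;50m[48;2;15;15;25m▌[38;2;15;15;25m[48;2;15;15;25m [38;2;35;35;50m[48;2;15;15;25m▌[38;2;15;15;25m[48;2;15;15;25m [0m
</frame>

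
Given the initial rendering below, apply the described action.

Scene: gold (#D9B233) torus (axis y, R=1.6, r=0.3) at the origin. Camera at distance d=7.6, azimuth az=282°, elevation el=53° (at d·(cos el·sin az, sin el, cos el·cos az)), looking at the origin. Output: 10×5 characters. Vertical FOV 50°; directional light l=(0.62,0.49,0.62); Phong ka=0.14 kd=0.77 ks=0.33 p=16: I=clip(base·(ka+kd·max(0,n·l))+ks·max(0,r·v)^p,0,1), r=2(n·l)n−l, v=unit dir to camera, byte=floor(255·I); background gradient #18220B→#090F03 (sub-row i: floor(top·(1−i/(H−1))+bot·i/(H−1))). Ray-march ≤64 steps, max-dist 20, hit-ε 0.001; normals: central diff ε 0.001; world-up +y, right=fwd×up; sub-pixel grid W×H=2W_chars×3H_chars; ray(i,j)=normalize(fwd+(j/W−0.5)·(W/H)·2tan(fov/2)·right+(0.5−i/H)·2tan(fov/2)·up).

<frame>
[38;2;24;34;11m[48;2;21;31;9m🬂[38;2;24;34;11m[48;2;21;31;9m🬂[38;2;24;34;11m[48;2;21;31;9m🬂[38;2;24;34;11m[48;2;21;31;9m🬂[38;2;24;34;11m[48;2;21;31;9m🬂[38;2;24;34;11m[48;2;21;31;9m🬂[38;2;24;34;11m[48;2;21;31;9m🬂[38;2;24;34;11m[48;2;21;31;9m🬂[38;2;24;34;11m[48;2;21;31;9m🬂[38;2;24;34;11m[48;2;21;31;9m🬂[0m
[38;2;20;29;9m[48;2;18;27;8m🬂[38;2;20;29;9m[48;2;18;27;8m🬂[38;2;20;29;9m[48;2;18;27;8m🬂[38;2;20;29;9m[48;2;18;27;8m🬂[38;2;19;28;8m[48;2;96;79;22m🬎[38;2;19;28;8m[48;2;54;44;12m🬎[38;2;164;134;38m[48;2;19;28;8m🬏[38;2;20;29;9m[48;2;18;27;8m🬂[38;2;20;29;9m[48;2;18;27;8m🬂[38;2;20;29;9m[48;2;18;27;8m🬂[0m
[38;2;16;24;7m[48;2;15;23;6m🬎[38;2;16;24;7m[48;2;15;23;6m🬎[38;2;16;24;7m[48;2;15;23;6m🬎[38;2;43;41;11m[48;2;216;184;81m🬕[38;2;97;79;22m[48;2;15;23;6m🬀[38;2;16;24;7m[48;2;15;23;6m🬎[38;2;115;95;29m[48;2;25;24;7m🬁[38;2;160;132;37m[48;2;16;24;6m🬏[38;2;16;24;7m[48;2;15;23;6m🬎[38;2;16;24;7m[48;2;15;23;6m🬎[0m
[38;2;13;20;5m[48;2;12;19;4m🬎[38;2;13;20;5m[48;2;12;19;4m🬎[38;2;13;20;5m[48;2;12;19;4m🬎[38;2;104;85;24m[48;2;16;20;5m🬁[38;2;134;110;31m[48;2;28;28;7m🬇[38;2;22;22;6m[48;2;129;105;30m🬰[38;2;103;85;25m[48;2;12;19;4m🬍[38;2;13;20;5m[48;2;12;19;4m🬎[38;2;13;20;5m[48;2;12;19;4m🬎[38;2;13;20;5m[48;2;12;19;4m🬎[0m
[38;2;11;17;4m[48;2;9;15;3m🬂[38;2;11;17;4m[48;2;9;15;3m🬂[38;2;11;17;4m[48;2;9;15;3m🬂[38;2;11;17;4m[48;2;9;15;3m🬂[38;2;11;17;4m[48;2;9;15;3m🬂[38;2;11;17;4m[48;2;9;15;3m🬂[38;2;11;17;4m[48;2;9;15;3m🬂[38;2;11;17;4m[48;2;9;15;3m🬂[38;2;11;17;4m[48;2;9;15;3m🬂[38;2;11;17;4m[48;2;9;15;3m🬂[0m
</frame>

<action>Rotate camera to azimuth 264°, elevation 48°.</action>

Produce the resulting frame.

<frame>
[38;2;24;34;11m[48;2;21;31;9m🬂[38;2;24;34;11m[48;2;21;31;9m🬂[38;2;24;34;11m[48;2;21;31;9m🬂[38;2;24;34;11m[48;2;21;31;9m🬂[38;2;24;34;11m[48;2;21;31;9m🬂[38;2;24;34;11m[48;2;21;31;9m🬂[38;2;24;34;11m[48;2;21;31;9m🬂[38;2;24;34;11m[48;2;21;31;9m🬂[38;2;24;34;11m[48;2;21;31;9m🬂[38;2;24;34;11m[48;2;21;31;9m🬂[0m
[38;2;20;29;9m[48;2;18;27;8m🬂[38;2;20;29;9m[48;2;18;27;8m🬂[38;2;20;29;9m[48;2;18;27;8m🬂[38;2;20;29;9m[48;2;18;27;8m🬂[38;2;19;28;8m[48;2;106;88;27m🬝[38;2;19;28;8m[48;2;85;70;21m🬎[38;2;20;29;9m[48;2;18;27;8m🬂[38;2;20;29;9m[48;2;18;27;8m🬂[38;2;20;29;9m[48;2;18;27;8m🬂[38;2;20;29;9m[48;2;18;27;8m🬂[0m
[38;2;16;24;7m[48;2;15;23;6m🬎[38;2;16;24;7m[48;2;15;23;6m🬎[38;2;16;24;7m[48;2;15;23;6m🬎[38;2;42;40;11m[48;2;198;169;76m🬕[38;2;65;53;15m[48;2;15;23;6m🬀[38;2;16;24;7m[48;2;15;23;6m🬎[38;2;174;151;77m[48;2;31;30;8m🬁[38;2;128;105;30m[48;2;16;24;6m🬏[38;2;16;24;7m[48;2;15;23;6m🬎[38;2;16;24;7m[48;2;15;23;6m🬎[0m
[38;2;13;20;5m[48;2;12;19;4m🬎[38;2;13;20;5m[48;2;12;19;4m🬎[38;2;13;20;5m[48;2;12;19;4m🬎[38;2;83;68;19m[48;2;16;20;5m🬁[38;2;95;78;22m[48;2;20;21;5m🬇[38;2;22;22;6m[48;2;109;90;26m🬰[38;2;123;103;39m[48;2;27;28;7m🬁[38;2;13;20;5m[48;2;12;19;4m🬎[38;2;13;20;5m[48;2;12;19;4m🬎[38;2;13;20;5m[48;2;12;19;4m🬎[0m
[38;2;11;17;4m[48;2;9;15;3m🬂[38;2;11;17;4m[48;2;9;15;3m🬂[38;2;11;17;4m[48;2;9;15;3m🬂[38;2;11;17;4m[48;2;9;15;3m🬂[38;2;11;17;4m[48;2;9;15;3m🬂[38;2;11;17;4m[48;2;9;15;3m🬂[38;2;11;17;4m[48;2;9;15;3m🬂[38;2;11;17;4m[48;2;9;15;3m🬂[38;2;11;17;4m[48;2;9;15;3m🬂[38;2;11;17;4m[48;2;9;15;3m🬂[0m
</frame>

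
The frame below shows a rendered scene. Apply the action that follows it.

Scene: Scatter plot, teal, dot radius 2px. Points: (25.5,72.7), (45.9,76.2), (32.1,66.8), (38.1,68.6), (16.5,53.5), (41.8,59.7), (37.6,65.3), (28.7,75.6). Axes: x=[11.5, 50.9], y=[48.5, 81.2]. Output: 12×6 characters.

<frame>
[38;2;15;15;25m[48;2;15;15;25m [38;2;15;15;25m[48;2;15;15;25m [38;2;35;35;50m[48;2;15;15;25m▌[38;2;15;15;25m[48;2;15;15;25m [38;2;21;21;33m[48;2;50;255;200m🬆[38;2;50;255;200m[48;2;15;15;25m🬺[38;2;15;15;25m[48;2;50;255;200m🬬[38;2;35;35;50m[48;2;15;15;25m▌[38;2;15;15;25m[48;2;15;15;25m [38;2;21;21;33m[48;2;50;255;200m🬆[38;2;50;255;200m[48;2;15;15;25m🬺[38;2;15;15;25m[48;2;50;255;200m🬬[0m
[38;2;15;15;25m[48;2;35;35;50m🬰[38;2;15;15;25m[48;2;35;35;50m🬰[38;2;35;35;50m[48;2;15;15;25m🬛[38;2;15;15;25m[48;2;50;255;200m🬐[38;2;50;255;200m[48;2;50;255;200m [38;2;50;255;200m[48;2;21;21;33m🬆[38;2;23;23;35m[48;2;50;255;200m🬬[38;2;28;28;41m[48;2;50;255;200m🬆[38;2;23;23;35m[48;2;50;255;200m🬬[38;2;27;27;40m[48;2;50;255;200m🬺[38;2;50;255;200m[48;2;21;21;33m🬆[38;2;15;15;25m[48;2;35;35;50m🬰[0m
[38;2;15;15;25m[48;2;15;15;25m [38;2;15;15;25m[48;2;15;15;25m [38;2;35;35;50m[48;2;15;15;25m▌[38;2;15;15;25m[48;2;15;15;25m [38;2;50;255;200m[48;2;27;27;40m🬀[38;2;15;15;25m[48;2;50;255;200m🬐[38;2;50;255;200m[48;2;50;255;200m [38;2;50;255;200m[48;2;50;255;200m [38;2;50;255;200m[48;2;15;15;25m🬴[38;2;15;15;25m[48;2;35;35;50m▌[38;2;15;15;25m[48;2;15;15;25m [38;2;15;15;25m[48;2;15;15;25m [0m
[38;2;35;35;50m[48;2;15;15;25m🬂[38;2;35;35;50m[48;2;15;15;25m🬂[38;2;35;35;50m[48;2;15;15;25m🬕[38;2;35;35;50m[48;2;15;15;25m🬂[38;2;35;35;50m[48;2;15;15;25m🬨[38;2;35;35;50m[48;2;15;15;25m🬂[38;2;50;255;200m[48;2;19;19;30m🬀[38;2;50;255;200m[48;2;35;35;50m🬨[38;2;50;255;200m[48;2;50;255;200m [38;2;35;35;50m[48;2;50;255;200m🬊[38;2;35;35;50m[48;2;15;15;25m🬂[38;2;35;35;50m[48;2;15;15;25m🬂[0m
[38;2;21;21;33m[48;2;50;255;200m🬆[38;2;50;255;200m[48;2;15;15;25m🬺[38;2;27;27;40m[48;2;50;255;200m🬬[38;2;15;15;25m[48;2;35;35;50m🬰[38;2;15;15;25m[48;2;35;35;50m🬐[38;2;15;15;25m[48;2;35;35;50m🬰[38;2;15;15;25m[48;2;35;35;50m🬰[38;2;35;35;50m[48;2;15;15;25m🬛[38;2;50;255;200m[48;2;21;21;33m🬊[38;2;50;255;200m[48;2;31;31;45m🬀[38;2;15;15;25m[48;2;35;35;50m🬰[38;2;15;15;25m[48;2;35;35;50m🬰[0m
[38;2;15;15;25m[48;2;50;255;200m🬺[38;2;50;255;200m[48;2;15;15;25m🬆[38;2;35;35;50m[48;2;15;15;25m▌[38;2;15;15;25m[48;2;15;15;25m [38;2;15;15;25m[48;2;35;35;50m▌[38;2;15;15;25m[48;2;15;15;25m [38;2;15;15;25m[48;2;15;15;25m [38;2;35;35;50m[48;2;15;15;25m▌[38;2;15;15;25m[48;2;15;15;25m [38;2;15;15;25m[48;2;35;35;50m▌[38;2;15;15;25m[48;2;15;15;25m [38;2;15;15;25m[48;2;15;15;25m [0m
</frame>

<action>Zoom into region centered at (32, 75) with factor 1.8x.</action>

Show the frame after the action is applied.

<frame>
[38;2;15;15;25m[48;2;15;15;25m [38;2;15;15;25m[48;2;15;15;25m [38;2;35;35;50m[48;2;15;15;25m▌[38;2;15;15;25m[48;2;15;15;25m [38;2;15;15;25m[48;2;35;35;50m▌[38;2;15;15;25m[48;2;15;15;25m [38;2;15;15;25m[48;2;15;15;25m [38;2;35;35;50m[48;2;15;15;25m▌[38;2;15;15;25m[48;2;15;15;25m [38;2;15;15;25m[48;2;35;35;50m▌[38;2;15;15;25m[48;2;15;15;25m [38;2;15;15;25m[48;2;15;15;25m [0m
[38;2;15;15;25m[48;2;35;35;50m🬰[38;2;15;15;25m[48;2;35;35;50m🬰[38;2;35;35;50m[48;2;15;15;25m🬛[38;2;15;15;25m[48;2;35;35;50m🬰[38;2;31;31;45m[48;2;50;255;200m🬬[38;2;15;15;25m[48;2;35;35;50m🬰[38;2;15;15;25m[48;2;35;35;50m🬰[38;2;35;35;50m[48;2;15;15;25m🬛[38;2;15;15;25m[48;2;35;35;50m🬰[38;2;15;15;25m[48;2;35;35;50m🬐[38;2;15;15;25m[48;2;35;35;50m🬰[38;2;15;15;25m[48;2;35;35;50m🬰[0m
[38;2;15;15;25m[48;2;15;15;25m [38;2;15;15;25m[48;2;15;15;25m [38;2;23;23;35m[48;2;50;255;200m🬬[38;2;15;15;25m[48;2;50;255;200m🬐[38;2;50;255;200m[48;2;50;255;200m [38;2;15;15;25m[48;2;50;255;200m🬸[38;2;15;15;25m[48;2;15;15;25m [38;2;35;35;50m[48;2;15;15;25m▌[38;2;15;15;25m[48;2;15;15;25m [38;2;15;15;25m[48;2;35;35;50m▌[38;2;15;15;25m[48;2;15;15;25m [38;2;15;15;25m[48;2;15;15;25m [0m
[38;2;35;35;50m[48;2;15;15;25m🬂[38;2;50;255;200m[48;2;25;25;37m🬫[38;2;50;255;200m[48;2;50;255;200m [38;2;50;255;200m[48;2;23;23;35m🬃[38;2;50;255;200m[48;2;27;27;40m🬀[38;2;35;35;50m[48;2;15;15;25m🬂[38;2;35;35;50m[48;2;15;15;25m🬂[38;2;35;35;50m[48;2;15;15;25m🬕[38;2;35;35;50m[48;2;15;15;25m🬂[38;2;35;35;50m[48;2;15;15;25m🬨[38;2;35;35;50m[48;2;15;15;25m🬂[38;2;35;35;50m[48;2;15;15;25m🬂[0m
[38;2;15;15;25m[48;2;35;35;50m🬰[38;2;15;15;25m[48;2;35;35;50m🬰[38;2;50;255;200m[48;2;27;27;40m🬀[38;2;15;15;25m[48;2;35;35;50m🬰[38;2;15;15;25m[48;2;35;35;50m🬐[38;2;23;23;35m[48;2;50;255;200m🬝[38;2;15;15;25m[48;2;35;35;50m🬰[38;2;31;31;45m[48;2;50;255;200m🬝[38;2;15;15;25m[48;2;50;255;200m🬀[38;2;28;28;41m[48;2;50;255;200m🬊[38;2;15;15;25m[48;2;35;35;50m🬰[38;2;15;15;25m[48;2;35;35;50m🬰[0m
[38;2;15;15;25m[48;2;15;15;25m [38;2;15;15;25m[48;2;15;15;25m [38;2;35;35;50m[48;2;15;15;25m▌[38;2;15;15;25m[48;2;15;15;25m [38;2;23;23;35m[48;2;50;255;200m🬴[38;2;50;255;200m[48;2;50;255;200m [38;2;50;255;200m[48;2;15;15;25m🬛[38;2;27;27;40m[48;2;50;255;200m🬝[38;2;50;255;200m[48;2;50;255;200m [38;2;50;255;200m[48;2;35;35;50m🬲[38;2;15;15;25m[48;2;15;15;25m [38;2;15;15;25m[48;2;15;15;25m [0m
</frame>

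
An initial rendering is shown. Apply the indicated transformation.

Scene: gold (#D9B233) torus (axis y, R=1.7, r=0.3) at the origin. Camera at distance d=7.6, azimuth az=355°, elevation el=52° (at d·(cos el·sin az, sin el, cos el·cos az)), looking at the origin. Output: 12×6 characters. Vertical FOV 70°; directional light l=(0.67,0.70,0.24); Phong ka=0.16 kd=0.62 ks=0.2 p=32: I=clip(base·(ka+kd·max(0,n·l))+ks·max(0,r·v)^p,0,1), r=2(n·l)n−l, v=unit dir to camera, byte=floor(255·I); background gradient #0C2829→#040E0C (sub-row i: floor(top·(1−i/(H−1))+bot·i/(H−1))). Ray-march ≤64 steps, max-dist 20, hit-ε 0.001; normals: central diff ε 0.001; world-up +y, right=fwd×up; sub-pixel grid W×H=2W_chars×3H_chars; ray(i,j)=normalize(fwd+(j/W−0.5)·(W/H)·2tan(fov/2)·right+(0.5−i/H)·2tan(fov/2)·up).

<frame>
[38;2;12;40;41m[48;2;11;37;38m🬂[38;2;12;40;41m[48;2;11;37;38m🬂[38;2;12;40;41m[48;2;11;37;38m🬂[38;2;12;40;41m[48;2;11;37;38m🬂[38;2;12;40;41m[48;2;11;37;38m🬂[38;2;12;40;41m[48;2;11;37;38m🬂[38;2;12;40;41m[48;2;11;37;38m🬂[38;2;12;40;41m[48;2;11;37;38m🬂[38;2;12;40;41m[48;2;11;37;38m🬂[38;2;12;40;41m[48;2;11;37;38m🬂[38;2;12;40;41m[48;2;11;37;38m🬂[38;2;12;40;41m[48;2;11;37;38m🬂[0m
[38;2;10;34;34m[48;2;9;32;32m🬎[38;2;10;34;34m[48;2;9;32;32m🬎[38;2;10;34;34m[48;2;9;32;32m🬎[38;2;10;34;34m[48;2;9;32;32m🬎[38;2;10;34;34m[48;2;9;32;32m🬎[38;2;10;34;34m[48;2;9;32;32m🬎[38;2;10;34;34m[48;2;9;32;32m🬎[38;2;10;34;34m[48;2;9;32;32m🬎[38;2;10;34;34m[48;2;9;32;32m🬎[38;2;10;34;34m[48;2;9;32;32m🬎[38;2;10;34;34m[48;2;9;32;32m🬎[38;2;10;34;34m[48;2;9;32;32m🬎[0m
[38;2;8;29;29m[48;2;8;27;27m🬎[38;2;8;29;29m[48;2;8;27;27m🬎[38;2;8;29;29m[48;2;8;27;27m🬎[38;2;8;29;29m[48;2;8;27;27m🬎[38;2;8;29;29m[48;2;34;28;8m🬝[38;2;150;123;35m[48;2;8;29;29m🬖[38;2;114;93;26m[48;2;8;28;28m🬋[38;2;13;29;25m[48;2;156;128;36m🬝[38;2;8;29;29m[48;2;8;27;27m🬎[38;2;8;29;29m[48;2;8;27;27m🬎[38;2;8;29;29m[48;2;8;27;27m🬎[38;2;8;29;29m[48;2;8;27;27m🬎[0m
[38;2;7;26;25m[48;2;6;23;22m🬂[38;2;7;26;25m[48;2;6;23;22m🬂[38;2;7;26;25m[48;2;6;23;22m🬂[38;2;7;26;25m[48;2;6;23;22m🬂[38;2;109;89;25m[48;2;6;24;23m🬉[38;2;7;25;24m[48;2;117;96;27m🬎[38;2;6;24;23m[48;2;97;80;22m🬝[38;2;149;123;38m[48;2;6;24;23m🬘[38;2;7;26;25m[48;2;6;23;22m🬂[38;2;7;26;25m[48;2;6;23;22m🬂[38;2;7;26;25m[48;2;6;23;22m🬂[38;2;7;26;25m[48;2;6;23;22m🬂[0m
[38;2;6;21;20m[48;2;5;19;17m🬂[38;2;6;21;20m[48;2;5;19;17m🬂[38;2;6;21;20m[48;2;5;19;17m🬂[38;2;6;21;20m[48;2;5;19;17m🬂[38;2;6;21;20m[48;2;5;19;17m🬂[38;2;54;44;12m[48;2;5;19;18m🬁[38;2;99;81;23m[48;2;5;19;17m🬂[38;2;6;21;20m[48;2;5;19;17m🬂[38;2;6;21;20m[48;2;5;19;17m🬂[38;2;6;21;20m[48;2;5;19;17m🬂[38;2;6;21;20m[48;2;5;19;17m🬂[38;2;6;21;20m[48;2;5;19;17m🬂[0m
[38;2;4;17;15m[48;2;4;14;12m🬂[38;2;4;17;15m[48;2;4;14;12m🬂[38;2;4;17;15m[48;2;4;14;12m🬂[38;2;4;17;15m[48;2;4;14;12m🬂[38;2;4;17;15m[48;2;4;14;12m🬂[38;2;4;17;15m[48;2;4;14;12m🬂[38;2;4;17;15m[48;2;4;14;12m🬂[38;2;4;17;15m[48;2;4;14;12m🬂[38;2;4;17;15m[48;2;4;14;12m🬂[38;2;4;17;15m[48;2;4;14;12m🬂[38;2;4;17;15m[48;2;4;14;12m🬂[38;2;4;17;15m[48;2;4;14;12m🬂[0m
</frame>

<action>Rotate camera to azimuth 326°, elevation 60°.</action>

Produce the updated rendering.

<frame>
[38;2;12;40;41m[48;2;11;37;38m🬂[38;2;12;40;41m[48;2;11;37;38m🬂[38;2;12;40;41m[48;2;11;37;38m🬂[38;2;12;40;41m[48;2;11;37;38m🬂[38;2;12;40;41m[48;2;11;37;38m🬂[38;2;12;40;41m[48;2;11;37;38m🬂[38;2;12;40;41m[48;2;11;37;38m🬂[38;2;12;40;41m[48;2;11;37;38m🬂[38;2;12;40;41m[48;2;11;37;38m🬂[38;2;12;40;41m[48;2;11;37;38m🬂[38;2;12;40;41m[48;2;11;37;38m🬂[38;2;12;40;41m[48;2;11;37;38m🬂[0m
[38;2;10;34;34m[48;2;9;32;32m🬎[38;2;10;34;34m[48;2;9;32;32m🬎[38;2;10;34;34m[48;2;9;32;32m🬎[38;2;10;34;34m[48;2;9;32;32m🬎[38;2;10;34;34m[48;2;9;32;32m🬎[38;2;10;34;34m[48;2;9;32;32m🬎[38;2;10;34;34m[48;2;9;32;32m🬎[38;2;10;34;34m[48;2;9;32;32m🬎[38;2;10;34;34m[48;2;9;32;32m🬎[38;2;10;34;34m[48;2;9;32;32m🬎[38;2;10;34;34m[48;2;9;32;32m🬎[38;2;10;34;34m[48;2;9;32;32m🬎[0m
[38;2;8;29;29m[48;2;8;27;27m🬎[38;2;8;29;29m[48;2;8;27;27m🬎[38;2;8;29;29m[48;2;8;27;27m🬎[38;2;8;29;29m[48;2;8;27;27m🬎[38;2;8;29;29m[48;2;67;55;15m🬝[38;2;114;94;26m[48;2;8;29;29m🬚[38;2;48;39;11m[48;2;8;28;28m🬋[38;2;15;29;24m[48;2;156;127;36m🬙[38;2;8;29;29m[48;2;8;27;27m🬎[38;2;8;29;29m[48;2;8;27;27m🬎[38;2;8;29;29m[48;2;8;27;27m🬎[38;2;8;29;29m[48;2;8;27;27m🬎[0m
[38;2;7;26;25m[48;2;6;23;22m🬂[38;2;7;26;25m[48;2;6;23;22m🬂[38;2;7;26;25m[48;2;6;23;22m🬂[38;2;7;26;25m[48;2;6;23;22m🬂[38;2;108;89;25m[48;2;6;24;23m🬉[38;2;124;102;29m[48;2;6;24;23m🬏[38;2;7;26;25m[48;2;6;23;22m🬂[38;2;150;126;46m[48;2;6;24;23m🬘[38;2;7;26;25m[48;2;6;23;22m🬂[38;2;7;26;25m[48;2;6;23;22m🬂[38;2;7;26;25m[48;2;6;23;22m🬂[38;2;7;26;25m[48;2;6;23;22m🬂[0m
[38;2;6;21;20m[48;2;5;19;17m🬂[38;2;6;21;20m[48;2;5;19;17m🬂[38;2;6;21;20m[48;2;5;19;17m🬂[38;2;6;21;20m[48;2;5;19;17m🬂[38;2;6;21;20m[48;2;5;19;17m🬂[38;2;58;48;13m[48;2;5;19;18m🬁[38;2;96;78;22m[48;2;5;19;17m🬂[38;2;6;21;20m[48;2;5;19;17m🬂[38;2;6;21;20m[48;2;5;19;17m🬂[38;2;6;21;20m[48;2;5;19;17m🬂[38;2;6;21;20m[48;2;5;19;17m🬂[38;2;6;21;20m[48;2;5;19;17m🬂[0m
[38;2;4;17;15m[48;2;4;14;12m🬂[38;2;4;17;15m[48;2;4;14;12m🬂[38;2;4;17;15m[48;2;4;14;12m🬂[38;2;4;17;15m[48;2;4;14;12m🬂[38;2;4;17;15m[48;2;4;14;12m🬂[38;2;4;17;15m[48;2;4;14;12m🬂[38;2;4;17;15m[48;2;4;14;12m🬂[38;2;4;17;15m[48;2;4;14;12m🬂[38;2;4;17;15m[48;2;4;14;12m🬂[38;2;4;17;15m[48;2;4;14;12m🬂[38;2;4;17;15m[48;2;4;14;12m🬂[38;2;4;17;15m[48;2;4;14;12m🬂[0m
</frame>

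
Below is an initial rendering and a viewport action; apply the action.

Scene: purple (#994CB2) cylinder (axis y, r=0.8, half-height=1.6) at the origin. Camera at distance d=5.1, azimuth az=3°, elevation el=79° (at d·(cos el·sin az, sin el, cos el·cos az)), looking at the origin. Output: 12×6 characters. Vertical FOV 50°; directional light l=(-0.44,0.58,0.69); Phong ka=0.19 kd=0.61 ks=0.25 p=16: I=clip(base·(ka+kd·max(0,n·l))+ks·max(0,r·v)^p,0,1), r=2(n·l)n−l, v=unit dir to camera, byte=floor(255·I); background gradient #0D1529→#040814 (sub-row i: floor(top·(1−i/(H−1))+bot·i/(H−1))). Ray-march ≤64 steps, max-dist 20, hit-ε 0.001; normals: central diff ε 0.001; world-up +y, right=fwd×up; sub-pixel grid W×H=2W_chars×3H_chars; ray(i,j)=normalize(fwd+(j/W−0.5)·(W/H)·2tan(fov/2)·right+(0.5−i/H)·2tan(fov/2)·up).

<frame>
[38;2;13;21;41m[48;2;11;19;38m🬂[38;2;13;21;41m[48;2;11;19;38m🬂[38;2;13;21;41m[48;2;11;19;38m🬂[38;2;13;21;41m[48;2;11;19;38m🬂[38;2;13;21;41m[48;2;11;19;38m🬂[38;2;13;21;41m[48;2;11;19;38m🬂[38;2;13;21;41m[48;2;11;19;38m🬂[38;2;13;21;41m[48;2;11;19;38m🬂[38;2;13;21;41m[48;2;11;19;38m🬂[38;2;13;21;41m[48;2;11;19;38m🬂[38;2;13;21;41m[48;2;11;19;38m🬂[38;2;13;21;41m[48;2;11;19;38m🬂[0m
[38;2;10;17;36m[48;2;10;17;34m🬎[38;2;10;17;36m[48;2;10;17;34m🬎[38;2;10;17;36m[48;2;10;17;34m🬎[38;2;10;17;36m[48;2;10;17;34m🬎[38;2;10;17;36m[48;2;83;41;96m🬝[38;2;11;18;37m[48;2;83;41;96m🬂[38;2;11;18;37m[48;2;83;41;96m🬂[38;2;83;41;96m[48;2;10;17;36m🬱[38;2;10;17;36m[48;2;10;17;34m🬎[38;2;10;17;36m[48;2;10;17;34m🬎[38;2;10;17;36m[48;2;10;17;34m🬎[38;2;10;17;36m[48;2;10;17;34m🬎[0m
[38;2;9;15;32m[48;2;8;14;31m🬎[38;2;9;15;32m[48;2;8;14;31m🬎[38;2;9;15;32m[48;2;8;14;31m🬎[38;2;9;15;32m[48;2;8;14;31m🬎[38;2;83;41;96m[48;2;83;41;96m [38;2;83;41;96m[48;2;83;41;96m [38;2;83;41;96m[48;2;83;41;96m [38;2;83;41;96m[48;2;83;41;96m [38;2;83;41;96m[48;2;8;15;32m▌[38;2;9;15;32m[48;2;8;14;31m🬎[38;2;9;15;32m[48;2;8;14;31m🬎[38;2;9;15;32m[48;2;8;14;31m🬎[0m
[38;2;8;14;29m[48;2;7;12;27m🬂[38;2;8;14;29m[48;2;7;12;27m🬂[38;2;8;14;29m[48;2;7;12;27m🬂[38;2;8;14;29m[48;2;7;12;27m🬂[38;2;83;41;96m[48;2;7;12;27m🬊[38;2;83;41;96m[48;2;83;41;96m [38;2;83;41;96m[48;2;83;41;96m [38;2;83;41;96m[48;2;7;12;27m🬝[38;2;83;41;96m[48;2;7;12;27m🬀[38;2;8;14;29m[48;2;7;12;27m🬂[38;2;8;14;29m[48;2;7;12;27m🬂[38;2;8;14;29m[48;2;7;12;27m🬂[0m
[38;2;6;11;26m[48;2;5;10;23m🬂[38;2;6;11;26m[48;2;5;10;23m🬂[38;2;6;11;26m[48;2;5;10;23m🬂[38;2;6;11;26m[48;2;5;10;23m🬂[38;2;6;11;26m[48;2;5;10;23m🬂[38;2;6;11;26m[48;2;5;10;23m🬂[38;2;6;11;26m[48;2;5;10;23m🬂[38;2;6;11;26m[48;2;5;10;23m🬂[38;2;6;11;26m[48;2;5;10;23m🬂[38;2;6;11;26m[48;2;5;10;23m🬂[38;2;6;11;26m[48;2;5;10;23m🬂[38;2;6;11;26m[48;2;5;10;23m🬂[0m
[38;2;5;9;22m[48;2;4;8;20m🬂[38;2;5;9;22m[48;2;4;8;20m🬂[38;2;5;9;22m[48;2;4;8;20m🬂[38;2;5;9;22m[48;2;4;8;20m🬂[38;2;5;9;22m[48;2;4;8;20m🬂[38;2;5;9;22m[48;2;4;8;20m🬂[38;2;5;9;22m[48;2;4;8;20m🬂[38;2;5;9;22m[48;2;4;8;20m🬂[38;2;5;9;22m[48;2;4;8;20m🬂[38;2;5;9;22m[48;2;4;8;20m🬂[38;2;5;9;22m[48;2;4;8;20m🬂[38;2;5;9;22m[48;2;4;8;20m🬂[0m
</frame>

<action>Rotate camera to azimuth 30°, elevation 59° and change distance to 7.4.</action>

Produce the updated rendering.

<frame>
[38;2;13;21;41m[48;2;11;19;38m🬂[38;2;13;21;41m[48;2;11;19;38m🬂[38;2;13;21;41m[48;2;11;19;38m🬂[38;2;13;21;41m[48;2;11;19;38m🬂[38;2;13;21;41m[48;2;11;19;38m🬂[38;2;13;21;41m[48;2;11;19;38m🬂[38;2;13;21;41m[48;2;11;19;38m🬂[38;2;13;21;41m[48;2;11;19;38m🬂[38;2;13;21;41m[48;2;11;19;38m🬂[38;2;13;21;41m[48;2;11;19;38m🬂[38;2;13;21;41m[48;2;11;19;38m🬂[38;2;13;21;41m[48;2;11;19;38m🬂[0m
[38;2;10;17;36m[48;2;10;17;34m🬎[38;2;10;17;36m[48;2;10;17;34m🬎[38;2;10;17;36m[48;2;10;17;34m🬎[38;2;10;17;36m[48;2;10;17;34m🬎[38;2;10;17;36m[48;2;10;17;34m🬎[38;2;10;17;36m[48;2;83;41;96m🬝[38;2;10;17;36m[48;2;83;41;96m🬎[38;2;10;17;36m[48;2;10;17;34m🬎[38;2;10;17;36m[48;2;10;17;34m🬎[38;2;10;17;36m[48;2;10;17;34m🬎[38;2;10;17;36m[48;2;10;17;34m🬎[38;2;10;17;36m[48;2;10;17;34m🬎[0m
[38;2;9;15;32m[48;2;8;14;31m🬎[38;2;9;15;32m[48;2;8;14;31m🬎[38;2;9;15;32m[48;2;8;14;31m🬎[38;2;9;15;32m[48;2;8;14;31m🬎[38;2;9;15;32m[48;2;8;14;31m🬎[38;2;83;41;96m[48;2;103;51;120m🬬[38;2;83;41;96m[48;2;83;41;96m [38;2;83;41;96m[48;2;13;14;32m🬄[38;2;9;15;32m[48;2;8;14;31m🬎[38;2;9;15;32m[48;2;8;14;31m🬎[38;2;9;15;32m[48;2;8;14;31m🬎[38;2;9;15;32m[48;2;8;14;31m🬎[0m
[38;2;8;14;29m[48;2;7;12;27m🬂[38;2;8;14;29m[48;2;7;12;27m🬂[38;2;8;14;29m[48;2;7;12;27m🬂[38;2;8;14;29m[48;2;7;12;27m🬂[38;2;8;14;29m[48;2;7;12;27m🬂[38;2;93;46;108m[48;2;7;12;27m🬨[38;2;64;31;74m[48;2;32;15;37m▌[38;2;29;14;33m[48;2;7;12;27m🬀[38;2;8;14;29m[48;2;7;12;27m🬂[38;2;8;14;29m[48;2;7;12;27m🬂[38;2;8;14;29m[48;2;7;12;27m🬂[38;2;8;14;29m[48;2;7;12;27m🬂[0m
[38;2;6;11;26m[48;2;5;10;23m🬂[38;2;6;11;26m[48;2;5;10;23m🬂[38;2;6;11;26m[48;2;5;10;23m🬂[38;2;6;11;26m[48;2;5;10;23m🬂[38;2;6;11;26m[48;2;5;10;23m🬂[38;2;94;47;110m[48;2;5;10;24m🬁[38;2;64;31;74m[48;2;10;11;25m🬀[38;2;6;11;26m[48;2;5;10;23m🬂[38;2;6;11;26m[48;2;5;10;23m🬂[38;2;6;11;26m[48;2;5;10;23m🬂[38;2;6;11;26m[48;2;5;10;23m🬂[38;2;6;11;26m[48;2;5;10;23m🬂[0m
[38;2;5;9;22m[48;2;4;8;20m🬂[38;2;5;9;22m[48;2;4;8;20m🬂[38;2;5;9;22m[48;2;4;8;20m🬂[38;2;5;9;22m[48;2;4;8;20m🬂[38;2;5;9;22m[48;2;4;8;20m🬂[38;2;5;9;22m[48;2;4;8;20m🬂[38;2;5;9;22m[48;2;4;8;20m🬂[38;2;5;9;22m[48;2;4;8;20m🬂[38;2;5;9;22m[48;2;4;8;20m🬂[38;2;5;9;22m[48;2;4;8;20m🬂[38;2;5;9;22m[48;2;4;8;20m🬂[38;2;5;9;22m[48;2;4;8;20m🬂[0m
</frame>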